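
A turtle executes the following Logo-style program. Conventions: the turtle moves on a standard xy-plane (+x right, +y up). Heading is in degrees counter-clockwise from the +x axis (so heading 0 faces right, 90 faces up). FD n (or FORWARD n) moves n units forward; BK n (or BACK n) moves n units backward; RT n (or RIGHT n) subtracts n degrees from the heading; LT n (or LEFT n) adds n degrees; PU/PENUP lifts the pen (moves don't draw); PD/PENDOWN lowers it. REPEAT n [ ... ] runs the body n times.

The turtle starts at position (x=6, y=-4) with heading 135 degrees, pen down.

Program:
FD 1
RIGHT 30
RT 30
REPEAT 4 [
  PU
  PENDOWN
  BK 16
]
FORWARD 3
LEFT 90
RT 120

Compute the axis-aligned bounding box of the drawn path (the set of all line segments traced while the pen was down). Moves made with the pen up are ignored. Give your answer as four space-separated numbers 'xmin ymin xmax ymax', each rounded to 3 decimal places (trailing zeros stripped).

Executing turtle program step by step:
Start: pos=(6,-4), heading=135, pen down
FD 1: (6,-4) -> (5.293,-3.293) [heading=135, draw]
RT 30: heading 135 -> 105
RT 30: heading 105 -> 75
REPEAT 4 [
  -- iteration 1/4 --
  PU: pen up
  PD: pen down
  BK 16: (5.293,-3.293) -> (1.152,-18.748) [heading=75, draw]
  -- iteration 2/4 --
  PU: pen up
  PD: pen down
  BK 16: (1.152,-18.748) -> (-2.989,-34.203) [heading=75, draw]
  -- iteration 3/4 --
  PU: pen up
  PD: pen down
  BK 16: (-2.989,-34.203) -> (-7.13,-49.657) [heading=75, draw]
  -- iteration 4/4 --
  PU: pen up
  PD: pen down
  BK 16: (-7.13,-49.657) -> (-11.272,-65.112) [heading=75, draw]
]
FD 3: (-11.272,-65.112) -> (-10.495,-62.214) [heading=75, draw]
LT 90: heading 75 -> 165
RT 120: heading 165 -> 45
Final: pos=(-10.495,-62.214), heading=45, 6 segment(s) drawn

Segment endpoints: x in {-11.272, -10.495, -7.13, -2.989, 1.152, 5.293, 6}, y in {-65.112, -62.214, -49.657, -34.203, -18.748, -4, -3.293}
xmin=-11.272, ymin=-65.112, xmax=6, ymax=-3.293

Answer: -11.272 -65.112 6 -3.293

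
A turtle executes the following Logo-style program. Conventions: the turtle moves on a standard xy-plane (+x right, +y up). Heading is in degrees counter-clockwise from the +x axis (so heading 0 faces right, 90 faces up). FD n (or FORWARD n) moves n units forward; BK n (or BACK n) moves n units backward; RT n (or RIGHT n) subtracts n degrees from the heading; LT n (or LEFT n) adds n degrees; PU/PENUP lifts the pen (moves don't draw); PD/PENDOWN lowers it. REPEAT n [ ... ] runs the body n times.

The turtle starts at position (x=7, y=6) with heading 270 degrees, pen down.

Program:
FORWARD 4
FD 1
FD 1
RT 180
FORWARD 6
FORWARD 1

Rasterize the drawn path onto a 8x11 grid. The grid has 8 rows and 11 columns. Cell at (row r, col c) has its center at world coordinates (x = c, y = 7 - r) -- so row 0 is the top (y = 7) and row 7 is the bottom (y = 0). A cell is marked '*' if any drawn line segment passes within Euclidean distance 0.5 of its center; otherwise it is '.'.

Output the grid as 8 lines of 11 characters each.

Answer: .......*...
.......*...
.......*...
.......*...
.......*...
.......*...
.......*...
.......*...

Derivation:
Segment 0: (7,6) -> (7,2)
Segment 1: (7,2) -> (7,1)
Segment 2: (7,1) -> (7,0)
Segment 3: (7,0) -> (7,6)
Segment 4: (7,6) -> (7,7)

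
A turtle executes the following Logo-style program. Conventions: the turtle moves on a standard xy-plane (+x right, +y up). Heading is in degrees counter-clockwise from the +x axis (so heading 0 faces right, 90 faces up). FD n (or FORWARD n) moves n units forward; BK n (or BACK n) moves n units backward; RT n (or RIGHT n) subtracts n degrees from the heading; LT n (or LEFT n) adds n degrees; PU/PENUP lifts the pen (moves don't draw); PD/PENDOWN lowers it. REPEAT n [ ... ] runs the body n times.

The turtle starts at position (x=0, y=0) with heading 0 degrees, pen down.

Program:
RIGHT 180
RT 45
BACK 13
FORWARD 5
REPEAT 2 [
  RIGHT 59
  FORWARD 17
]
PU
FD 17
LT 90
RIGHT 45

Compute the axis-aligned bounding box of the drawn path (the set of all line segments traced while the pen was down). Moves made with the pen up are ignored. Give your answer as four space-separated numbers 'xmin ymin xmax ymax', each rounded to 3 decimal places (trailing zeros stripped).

Answer: 0 -9.192 26.027 15.808

Derivation:
Executing turtle program step by step:
Start: pos=(0,0), heading=0, pen down
RT 180: heading 0 -> 180
RT 45: heading 180 -> 135
BK 13: (0,0) -> (9.192,-9.192) [heading=135, draw]
FD 5: (9.192,-9.192) -> (5.657,-5.657) [heading=135, draw]
REPEAT 2 [
  -- iteration 1/2 --
  RT 59: heading 135 -> 76
  FD 17: (5.657,-5.657) -> (9.77,10.838) [heading=76, draw]
  -- iteration 2/2 --
  RT 59: heading 76 -> 17
  FD 17: (9.77,10.838) -> (26.027,15.808) [heading=17, draw]
]
PU: pen up
FD 17: (26.027,15.808) -> (42.284,20.779) [heading=17, move]
LT 90: heading 17 -> 107
RT 45: heading 107 -> 62
Final: pos=(42.284,20.779), heading=62, 4 segment(s) drawn

Segment endpoints: x in {0, 5.657, 9.192, 9.77, 26.027}, y in {-9.192, -5.657, 0, 10.838, 15.808}
xmin=0, ymin=-9.192, xmax=26.027, ymax=15.808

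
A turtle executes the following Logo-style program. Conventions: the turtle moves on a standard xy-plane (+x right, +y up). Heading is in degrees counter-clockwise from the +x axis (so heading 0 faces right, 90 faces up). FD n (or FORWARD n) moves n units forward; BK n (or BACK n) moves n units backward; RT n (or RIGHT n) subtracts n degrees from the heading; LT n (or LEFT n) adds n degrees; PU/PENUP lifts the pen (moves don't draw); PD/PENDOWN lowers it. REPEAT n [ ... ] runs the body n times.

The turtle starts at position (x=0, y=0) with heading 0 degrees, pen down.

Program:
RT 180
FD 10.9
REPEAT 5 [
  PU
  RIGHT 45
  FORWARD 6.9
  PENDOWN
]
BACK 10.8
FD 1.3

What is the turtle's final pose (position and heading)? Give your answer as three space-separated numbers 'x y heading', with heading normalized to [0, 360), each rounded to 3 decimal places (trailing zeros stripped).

Answer: -5.838 18.497 315

Derivation:
Executing turtle program step by step:
Start: pos=(0,0), heading=0, pen down
RT 180: heading 0 -> 180
FD 10.9: (0,0) -> (-10.9,0) [heading=180, draw]
REPEAT 5 [
  -- iteration 1/5 --
  PU: pen up
  RT 45: heading 180 -> 135
  FD 6.9: (-10.9,0) -> (-15.779,4.879) [heading=135, move]
  PD: pen down
  -- iteration 2/5 --
  PU: pen up
  RT 45: heading 135 -> 90
  FD 6.9: (-15.779,4.879) -> (-15.779,11.779) [heading=90, move]
  PD: pen down
  -- iteration 3/5 --
  PU: pen up
  RT 45: heading 90 -> 45
  FD 6.9: (-15.779,11.779) -> (-10.9,16.658) [heading=45, move]
  PD: pen down
  -- iteration 4/5 --
  PU: pen up
  RT 45: heading 45 -> 0
  FD 6.9: (-10.9,16.658) -> (-4,16.658) [heading=0, move]
  PD: pen down
  -- iteration 5/5 --
  PU: pen up
  RT 45: heading 0 -> 315
  FD 6.9: (-4,16.658) -> (0.879,11.779) [heading=315, move]
  PD: pen down
]
BK 10.8: (0.879,11.779) -> (-6.758,19.416) [heading=315, draw]
FD 1.3: (-6.758,19.416) -> (-5.838,18.497) [heading=315, draw]
Final: pos=(-5.838,18.497), heading=315, 3 segment(s) drawn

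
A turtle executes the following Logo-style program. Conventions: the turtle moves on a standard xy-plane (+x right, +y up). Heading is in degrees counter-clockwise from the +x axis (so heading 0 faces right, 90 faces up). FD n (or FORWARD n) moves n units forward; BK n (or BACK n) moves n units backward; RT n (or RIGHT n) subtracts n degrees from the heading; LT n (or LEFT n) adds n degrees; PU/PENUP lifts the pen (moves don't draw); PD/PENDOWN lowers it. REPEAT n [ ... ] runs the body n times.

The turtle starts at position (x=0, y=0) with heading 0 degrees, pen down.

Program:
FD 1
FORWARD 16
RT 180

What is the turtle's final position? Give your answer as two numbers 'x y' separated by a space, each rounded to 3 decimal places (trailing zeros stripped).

Answer: 17 0

Derivation:
Executing turtle program step by step:
Start: pos=(0,0), heading=0, pen down
FD 1: (0,0) -> (1,0) [heading=0, draw]
FD 16: (1,0) -> (17,0) [heading=0, draw]
RT 180: heading 0 -> 180
Final: pos=(17,0), heading=180, 2 segment(s) drawn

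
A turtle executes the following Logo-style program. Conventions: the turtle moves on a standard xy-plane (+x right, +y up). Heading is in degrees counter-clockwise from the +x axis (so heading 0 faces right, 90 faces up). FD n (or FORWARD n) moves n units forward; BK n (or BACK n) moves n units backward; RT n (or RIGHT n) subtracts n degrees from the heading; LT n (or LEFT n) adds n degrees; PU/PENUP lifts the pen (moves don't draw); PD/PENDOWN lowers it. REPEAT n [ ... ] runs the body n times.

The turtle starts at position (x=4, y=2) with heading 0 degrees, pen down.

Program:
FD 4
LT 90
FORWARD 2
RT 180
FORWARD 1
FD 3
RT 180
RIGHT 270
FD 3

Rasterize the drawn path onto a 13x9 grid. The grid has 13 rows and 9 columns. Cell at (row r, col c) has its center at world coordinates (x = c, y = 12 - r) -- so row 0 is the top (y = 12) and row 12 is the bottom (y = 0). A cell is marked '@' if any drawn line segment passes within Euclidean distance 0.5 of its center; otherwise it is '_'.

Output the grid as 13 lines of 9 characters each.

Answer: _________
_________
_________
_________
_________
_________
_________
_________
________@
________@
____@@@@@
________@
_____@@@@

Derivation:
Segment 0: (4,2) -> (8,2)
Segment 1: (8,2) -> (8,4)
Segment 2: (8,4) -> (8,3)
Segment 3: (8,3) -> (8,0)
Segment 4: (8,0) -> (5,-0)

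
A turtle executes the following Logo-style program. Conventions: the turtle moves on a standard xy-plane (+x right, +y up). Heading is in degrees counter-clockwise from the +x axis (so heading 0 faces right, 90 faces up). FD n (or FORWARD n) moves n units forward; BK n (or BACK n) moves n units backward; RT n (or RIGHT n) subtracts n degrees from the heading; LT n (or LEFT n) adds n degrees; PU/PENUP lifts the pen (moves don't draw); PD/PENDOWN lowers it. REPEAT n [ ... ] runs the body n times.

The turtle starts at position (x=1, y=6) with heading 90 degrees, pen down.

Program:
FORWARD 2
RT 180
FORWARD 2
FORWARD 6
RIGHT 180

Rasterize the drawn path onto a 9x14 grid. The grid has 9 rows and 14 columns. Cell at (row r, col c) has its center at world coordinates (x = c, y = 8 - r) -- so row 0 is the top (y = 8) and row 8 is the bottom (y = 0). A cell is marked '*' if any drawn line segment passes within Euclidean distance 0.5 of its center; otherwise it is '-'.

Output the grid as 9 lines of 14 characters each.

Answer: -*------------
-*------------
-*------------
-*------------
-*------------
-*------------
-*------------
-*------------
-*------------

Derivation:
Segment 0: (1,6) -> (1,8)
Segment 1: (1,8) -> (1,6)
Segment 2: (1,6) -> (1,0)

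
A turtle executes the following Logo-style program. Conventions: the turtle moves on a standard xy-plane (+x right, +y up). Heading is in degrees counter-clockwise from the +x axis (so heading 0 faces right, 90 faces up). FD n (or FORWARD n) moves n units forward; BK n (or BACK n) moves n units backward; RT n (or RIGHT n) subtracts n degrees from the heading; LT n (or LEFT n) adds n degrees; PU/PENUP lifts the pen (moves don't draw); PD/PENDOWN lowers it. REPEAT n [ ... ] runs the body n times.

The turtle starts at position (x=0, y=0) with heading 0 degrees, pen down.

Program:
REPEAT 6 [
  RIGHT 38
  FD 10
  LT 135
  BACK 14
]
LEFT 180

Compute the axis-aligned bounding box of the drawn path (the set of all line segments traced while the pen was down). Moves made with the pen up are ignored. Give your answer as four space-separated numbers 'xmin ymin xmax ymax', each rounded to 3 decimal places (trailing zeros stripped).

Executing turtle program step by step:
Start: pos=(0,0), heading=0, pen down
REPEAT 6 [
  -- iteration 1/6 --
  RT 38: heading 0 -> 322
  FD 10: (0,0) -> (7.88,-6.157) [heading=322, draw]
  LT 135: heading 322 -> 97
  BK 14: (7.88,-6.157) -> (9.586,-20.052) [heading=97, draw]
  -- iteration 2/6 --
  RT 38: heading 97 -> 59
  FD 10: (9.586,-20.052) -> (14.737,-11.481) [heading=59, draw]
  LT 135: heading 59 -> 194
  BK 14: (14.737,-11.481) -> (28.321,-8.094) [heading=194, draw]
  -- iteration 3/6 --
  RT 38: heading 194 -> 156
  FD 10: (28.321,-8.094) -> (19.185,-4.026) [heading=156, draw]
  LT 135: heading 156 -> 291
  BK 14: (19.185,-4.026) -> (14.168,9.044) [heading=291, draw]
  -- iteration 4/6 --
  RT 38: heading 291 -> 253
  FD 10: (14.168,9.044) -> (11.244,-0.519) [heading=253, draw]
  LT 135: heading 253 -> 28
  BK 14: (11.244,-0.519) -> (-1.117,-7.092) [heading=28, draw]
  -- iteration 5/6 --
  RT 38: heading 28 -> 350
  FD 10: (-1.117,-7.092) -> (8.731,-8.828) [heading=350, draw]
  LT 135: heading 350 -> 125
  BK 14: (8.731,-8.828) -> (16.761,-20.296) [heading=125, draw]
  -- iteration 6/6 --
  RT 38: heading 125 -> 87
  FD 10: (16.761,-20.296) -> (17.285,-10.31) [heading=87, draw]
  LT 135: heading 87 -> 222
  BK 14: (17.285,-10.31) -> (27.689,-0.942) [heading=222, draw]
]
LT 180: heading 222 -> 42
Final: pos=(27.689,-0.942), heading=42, 12 segment(s) drawn

Segment endpoints: x in {-1.117, 0, 7.88, 8.731, 9.586, 11.244, 14.168, 14.737, 16.761, 17.285, 19.185, 27.689, 28.321}, y in {-20.296, -20.052, -11.481, -10.31, -8.828, -8.094, -7.092, -6.157, -4.026, -0.942, -0.519, 0, 9.044}
xmin=-1.117, ymin=-20.296, xmax=28.321, ymax=9.044

Answer: -1.117 -20.296 28.321 9.044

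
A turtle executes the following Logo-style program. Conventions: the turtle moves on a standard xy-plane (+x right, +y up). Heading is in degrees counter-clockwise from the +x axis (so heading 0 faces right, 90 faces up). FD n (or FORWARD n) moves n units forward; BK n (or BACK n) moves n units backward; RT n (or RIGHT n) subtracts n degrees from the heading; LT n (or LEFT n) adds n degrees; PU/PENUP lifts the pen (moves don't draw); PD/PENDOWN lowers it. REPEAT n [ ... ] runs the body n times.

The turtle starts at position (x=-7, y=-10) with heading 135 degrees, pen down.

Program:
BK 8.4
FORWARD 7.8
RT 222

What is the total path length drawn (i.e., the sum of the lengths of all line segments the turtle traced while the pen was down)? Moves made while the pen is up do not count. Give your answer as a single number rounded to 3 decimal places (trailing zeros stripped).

Executing turtle program step by step:
Start: pos=(-7,-10), heading=135, pen down
BK 8.4: (-7,-10) -> (-1.06,-15.94) [heading=135, draw]
FD 7.8: (-1.06,-15.94) -> (-6.576,-10.424) [heading=135, draw]
RT 222: heading 135 -> 273
Final: pos=(-6.576,-10.424), heading=273, 2 segment(s) drawn

Segment lengths:
  seg 1: (-7,-10) -> (-1.06,-15.94), length = 8.4
  seg 2: (-1.06,-15.94) -> (-6.576,-10.424), length = 7.8
Total = 16.2

Answer: 16.2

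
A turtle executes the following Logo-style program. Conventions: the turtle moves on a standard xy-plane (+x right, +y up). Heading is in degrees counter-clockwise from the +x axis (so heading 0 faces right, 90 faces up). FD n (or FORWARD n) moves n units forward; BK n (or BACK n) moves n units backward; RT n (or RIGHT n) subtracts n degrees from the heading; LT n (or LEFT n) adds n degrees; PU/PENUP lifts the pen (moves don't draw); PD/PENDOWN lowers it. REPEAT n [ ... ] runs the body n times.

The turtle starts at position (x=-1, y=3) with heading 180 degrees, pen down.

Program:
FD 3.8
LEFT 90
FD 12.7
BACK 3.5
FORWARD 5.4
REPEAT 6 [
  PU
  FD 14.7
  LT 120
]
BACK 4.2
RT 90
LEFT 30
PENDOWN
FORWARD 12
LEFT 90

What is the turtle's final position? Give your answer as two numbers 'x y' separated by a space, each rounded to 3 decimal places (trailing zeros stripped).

Executing turtle program step by step:
Start: pos=(-1,3), heading=180, pen down
FD 3.8: (-1,3) -> (-4.8,3) [heading=180, draw]
LT 90: heading 180 -> 270
FD 12.7: (-4.8,3) -> (-4.8,-9.7) [heading=270, draw]
BK 3.5: (-4.8,-9.7) -> (-4.8,-6.2) [heading=270, draw]
FD 5.4: (-4.8,-6.2) -> (-4.8,-11.6) [heading=270, draw]
REPEAT 6 [
  -- iteration 1/6 --
  PU: pen up
  FD 14.7: (-4.8,-11.6) -> (-4.8,-26.3) [heading=270, move]
  LT 120: heading 270 -> 30
  -- iteration 2/6 --
  PU: pen up
  FD 14.7: (-4.8,-26.3) -> (7.931,-18.95) [heading=30, move]
  LT 120: heading 30 -> 150
  -- iteration 3/6 --
  PU: pen up
  FD 14.7: (7.931,-18.95) -> (-4.8,-11.6) [heading=150, move]
  LT 120: heading 150 -> 270
  -- iteration 4/6 --
  PU: pen up
  FD 14.7: (-4.8,-11.6) -> (-4.8,-26.3) [heading=270, move]
  LT 120: heading 270 -> 30
  -- iteration 5/6 --
  PU: pen up
  FD 14.7: (-4.8,-26.3) -> (7.931,-18.95) [heading=30, move]
  LT 120: heading 30 -> 150
  -- iteration 6/6 --
  PU: pen up
  FD 14.7: (7.931,-18.95) -> (-4.8,-11.6) [heading=150, move]
  LT 120: heading 150 -> 270
]
BK 4.2: (-4.8,-11.6) -> (-4.8,-7.4) [heading=270, move]
RT 90: heading 270 -> 180
LT 30: heading 180 -> 210
PD: pen down
FD 12: (-4.8,-7.4) -> (-15.192,-13.4) [heading=210, draw]
LT 90: heading 210 -> 300
Final: pos=(-15.192,-13.4), heading=300, 5 segment(s) drawn

Answer: -15.192 -13.4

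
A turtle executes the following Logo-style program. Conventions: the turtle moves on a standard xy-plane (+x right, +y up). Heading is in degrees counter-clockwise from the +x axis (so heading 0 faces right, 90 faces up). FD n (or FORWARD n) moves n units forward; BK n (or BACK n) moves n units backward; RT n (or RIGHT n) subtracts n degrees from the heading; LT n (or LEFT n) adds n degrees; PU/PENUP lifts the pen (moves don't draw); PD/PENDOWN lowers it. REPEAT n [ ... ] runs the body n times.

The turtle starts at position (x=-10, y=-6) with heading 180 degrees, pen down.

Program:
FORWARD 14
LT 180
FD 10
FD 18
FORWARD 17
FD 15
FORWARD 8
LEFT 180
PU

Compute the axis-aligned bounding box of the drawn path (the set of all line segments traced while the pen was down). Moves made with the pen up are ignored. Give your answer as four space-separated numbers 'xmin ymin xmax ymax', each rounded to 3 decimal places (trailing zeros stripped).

Answer: -24 -6 44 -6

Derivation:
Executing turtle program step by step:
Start: pos=(-10,-6), heading=180, pen down
FD 14: (-10,-6) -> (-24,-6) [heading=180, draw]
LT 180: heading 180 -> 0
FD 10: (-24,-6) -> (-14,-6) [heading=0, draw]
FD 18: (-14,-6) -> (4,-6) [heading=0, draw]
FD 17: (4,-6) -> (21,-6) [heading=0, draw]
FD 15: (21,-6) -> (36,-6) [heading=0, draw]
FD 8: (36,-6) -> (44,-6) [heading=0, draw]
LT 180: heading 0 -> 180
PU: pen up
Final: pos=(44,-6), heading=180, 6 segment(s) drawn

Segment endpoints: x in {-24, -14, -10, 4, 21, 36, 44}, y in {-6, -6, -6, -6, -6, -6, -6}
xmin=-24, ymin=-6, xmax=44, ymax=-6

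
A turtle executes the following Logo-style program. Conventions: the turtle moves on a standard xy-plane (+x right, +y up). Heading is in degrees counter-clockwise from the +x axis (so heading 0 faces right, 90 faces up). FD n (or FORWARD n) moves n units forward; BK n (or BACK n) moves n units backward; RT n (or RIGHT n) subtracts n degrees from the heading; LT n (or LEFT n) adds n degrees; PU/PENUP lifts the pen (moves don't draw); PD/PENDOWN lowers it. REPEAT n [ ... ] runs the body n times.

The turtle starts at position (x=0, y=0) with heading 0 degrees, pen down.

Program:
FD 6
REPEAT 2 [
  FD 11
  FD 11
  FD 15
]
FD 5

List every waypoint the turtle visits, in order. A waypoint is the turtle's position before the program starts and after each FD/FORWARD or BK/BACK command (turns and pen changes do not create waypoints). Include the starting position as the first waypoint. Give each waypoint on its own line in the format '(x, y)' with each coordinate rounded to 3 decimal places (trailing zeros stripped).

Answer: (0, 0)
(6, 0)
(17, 0)
(28, 0)
(43, 0)
(54, 0)
(65, 0)
(80, 0)
(85, 0)

Derivation:
Executing turtle program step by step:
Start: pos=(0,0), heading=0, pen down
FD 6: (0,0) -> (6,0) [heading=0, draw]
REPEAT 2 [
  -- iteration 1/2 --
  FD 11: (6,0) -> (17,0) [heading=0, draw]
  FD 11: (17,0) -> (28,0) [heading=0, draw]
  FD 15: (28,0) -> (43,0) [heading=0, draw]
  -- iteration 2/2 --
  FD 11: (43,0) -> (54,0) [heading=0, draw]
  FD 11: (54,0) -> (65,0) [heading=0, draw]
  FD 15: (65,0) -> (80,0) [heading=0, draw]
]
FD 5: (80,0) -> (85,0) [heading=0, draw]
Final: pos=(85,0), heading=0, 8 segment(s) drawn
Waypoints (9 total):
(0, 0)
(6, 0)
(17, 0)
(28, 0)
(43, 0)
(54, 0)
(65, 0)
(80, 0)
(85, 0)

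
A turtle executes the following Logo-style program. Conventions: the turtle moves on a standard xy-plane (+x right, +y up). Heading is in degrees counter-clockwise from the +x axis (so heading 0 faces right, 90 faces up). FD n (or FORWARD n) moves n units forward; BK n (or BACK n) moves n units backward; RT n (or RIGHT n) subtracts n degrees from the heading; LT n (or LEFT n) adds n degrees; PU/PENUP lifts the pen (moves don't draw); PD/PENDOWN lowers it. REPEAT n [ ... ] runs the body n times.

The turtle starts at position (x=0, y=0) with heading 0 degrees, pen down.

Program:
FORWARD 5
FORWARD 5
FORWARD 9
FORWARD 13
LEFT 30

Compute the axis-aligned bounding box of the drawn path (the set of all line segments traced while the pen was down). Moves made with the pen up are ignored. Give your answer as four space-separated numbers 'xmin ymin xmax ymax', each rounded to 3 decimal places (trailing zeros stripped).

Answer: 0 0 32 0

Derivation:
Executing turtle program step by step:
Start: pos=(0,0), heading=0, pen down
FD 5: (0,0) -> (5,0) [heading=0, draw]
FD 5: (5,0) -> (10,0) [heading=0, draw]
FD 9: (10,0) -> (19,0) [heading=0, draw]
FD 13: (19,0) -> (32,0) [heading=0, draw]
LT 30: heading 0 -> 30
Final: pos=(32,0), heading=30, 4 segment(s) drawn

Segment endpoints: x in {0, 5, 10, 19, 32}, y in {0}
xmin=0, ymin=0, xmax=32, ymax=0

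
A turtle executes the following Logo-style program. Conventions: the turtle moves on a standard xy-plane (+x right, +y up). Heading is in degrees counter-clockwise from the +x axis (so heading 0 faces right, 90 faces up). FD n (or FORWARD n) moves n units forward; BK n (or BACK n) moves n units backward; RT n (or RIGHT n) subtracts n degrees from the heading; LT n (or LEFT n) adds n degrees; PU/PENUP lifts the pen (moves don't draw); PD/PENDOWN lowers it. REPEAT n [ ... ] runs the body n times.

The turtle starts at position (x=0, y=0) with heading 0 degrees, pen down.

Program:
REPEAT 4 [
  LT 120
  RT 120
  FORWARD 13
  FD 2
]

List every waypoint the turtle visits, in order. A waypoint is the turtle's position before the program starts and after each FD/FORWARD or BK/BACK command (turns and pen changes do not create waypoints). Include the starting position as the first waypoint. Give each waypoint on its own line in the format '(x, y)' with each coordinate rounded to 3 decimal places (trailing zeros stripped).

Executing turtle program step by step:
Start: pos=(0,0), heading=0, pen down
REPEAT 4 [
  -- iteration 1/4 --
  LT 120: heading 0 -> 120
  RT 120: heading 120 -> 0
  FD 13: (0,0) -> (13,0) [heading=0, draw]
  FD 2: (13,0) -> (15,0) [heading=0, draw]
  -- iteration 2/4 --
  LT 120: heading 0 -> 120
  RT 120: heading 120 -> 0
  FD 13: (15,0) -> (28,0) [heading=0, draw]
  FD 2: (28,0) -> (30,0) [heading=0, draw]
  -- iteration 3/4 --
  LT 120: heading 0 -> 120
  RT 120: heading 120 -> 0
  FD 13: (30,0) -> (43,0) [heading=0, draw]
  FD 2: (43,0) -> (45,0) [heading=0, draw]
  -- iteration 4/4 --
  LT 120: heading 0 -> 120
  RT 120: heading 120 -> 0
  FD 13: (45,0) -> (58,0) [heading=0, draw]
  FD 2: (58,0) -> (60,0) [heading=0, draw]
]
Final: pos=(60,0), heading=0, 8 segment(s) drawn
Waypoints (9 total):
(0, 0)
(13, 0)
(15, 0)
(28, 0)
(30, 0)
(43, 0)
(45, 0)
(58, 0)
(60, 0)

Answer: (0, 0)
(13, 0)
(15, 0)
(28, 0)
(30, 0)
(43, 0)
(45, 0)
(58, 0)
(60, 0)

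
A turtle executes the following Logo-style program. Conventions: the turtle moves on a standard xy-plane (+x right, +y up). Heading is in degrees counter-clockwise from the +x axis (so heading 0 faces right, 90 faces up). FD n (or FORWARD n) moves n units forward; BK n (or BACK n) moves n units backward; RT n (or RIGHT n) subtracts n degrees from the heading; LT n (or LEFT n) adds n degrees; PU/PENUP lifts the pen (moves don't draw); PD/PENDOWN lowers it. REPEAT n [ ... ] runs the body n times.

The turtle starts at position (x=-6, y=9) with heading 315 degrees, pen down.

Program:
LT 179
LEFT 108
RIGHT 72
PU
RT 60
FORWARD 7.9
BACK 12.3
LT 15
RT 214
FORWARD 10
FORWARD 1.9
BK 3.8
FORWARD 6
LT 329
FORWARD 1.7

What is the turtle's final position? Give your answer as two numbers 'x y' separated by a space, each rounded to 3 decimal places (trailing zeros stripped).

Answer: -5.099 -10.705

Derivation:
Executing turtle program step by step:
Start: pos=(-6,9), heading=315, pen down
LT 179: heading 315 -> 134
LT 108: heading 134 -> 242
RT 72: heading 242 -> 170
PU: pen up
RT 60: heading 170 -> 110
FD 7.9: (-6,9) -> (-8.702,16.424) [heading=110, move]
BK 12.3: (-8.702,16.424) -> (-4.495,4.865) [heading=110, move]
LT 15: heading 110 -> 125
RT 214: heading 125 -> 271
FD 10: (-4.495,4.865) -> (-4.321,-5.133) [heading=271, move]
FD 1.9: (-4.321,-5.133) -> (-4.287,-7.033) [heading=271, move]
BK 3.8: (-4.287,-7.033) -> (-4.354,-3.233) [heading=271, move]
FD 6: (-4.354,-3.233) -> (-4.249,-9.233) [heading=271, move]
LT 329: heading 271 -> 240
FD 1.7: (-4.249,-9.233) -> (-5.099,-10.705) [heading=240, move]
Final: pos=(-5.099,-10.705), heading=240, 0 segment(s) drawn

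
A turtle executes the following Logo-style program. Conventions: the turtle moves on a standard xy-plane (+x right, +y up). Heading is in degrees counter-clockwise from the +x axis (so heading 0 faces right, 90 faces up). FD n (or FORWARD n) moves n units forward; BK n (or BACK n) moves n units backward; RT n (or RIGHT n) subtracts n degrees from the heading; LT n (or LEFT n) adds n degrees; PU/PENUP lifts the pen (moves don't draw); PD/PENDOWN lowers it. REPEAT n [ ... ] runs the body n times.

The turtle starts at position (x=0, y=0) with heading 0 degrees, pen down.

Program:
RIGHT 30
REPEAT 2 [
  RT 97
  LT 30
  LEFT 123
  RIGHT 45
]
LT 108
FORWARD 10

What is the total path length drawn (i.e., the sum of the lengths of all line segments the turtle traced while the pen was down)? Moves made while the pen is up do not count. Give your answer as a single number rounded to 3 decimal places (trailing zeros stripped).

Executing turtle program step by step:
Start: pos=(0,0), heading=0, pen down
RT 30: heading 0 -> 330
REPEAT 2 [
  -- iteration 1/2 --
  RT 97: heading 330 -> 233
  LT 30: heading 233 -> 263
  LT 123: heading 263 -> 26
  RT 45: heading 26 -> 341
  -- iteration 2/2 --
  RT 97: heading 341 -> 244
  LT 30: heading 244 -> 274
  LT 123: heading 274 -> 37
  RT 45: heading 37 -> 352
]
LT 108: heading 352 -> 100
FD 10: (0,0) -> (-1.736,9.848) [heading=100, draw]
Final: pos=(-1.736,9.848), heading=100, 1 segment(s) drawn

Segment lengths:
  seg 1: (0,0) -> (-1.736,9.848), length = 10
Total = 10

Answer: 10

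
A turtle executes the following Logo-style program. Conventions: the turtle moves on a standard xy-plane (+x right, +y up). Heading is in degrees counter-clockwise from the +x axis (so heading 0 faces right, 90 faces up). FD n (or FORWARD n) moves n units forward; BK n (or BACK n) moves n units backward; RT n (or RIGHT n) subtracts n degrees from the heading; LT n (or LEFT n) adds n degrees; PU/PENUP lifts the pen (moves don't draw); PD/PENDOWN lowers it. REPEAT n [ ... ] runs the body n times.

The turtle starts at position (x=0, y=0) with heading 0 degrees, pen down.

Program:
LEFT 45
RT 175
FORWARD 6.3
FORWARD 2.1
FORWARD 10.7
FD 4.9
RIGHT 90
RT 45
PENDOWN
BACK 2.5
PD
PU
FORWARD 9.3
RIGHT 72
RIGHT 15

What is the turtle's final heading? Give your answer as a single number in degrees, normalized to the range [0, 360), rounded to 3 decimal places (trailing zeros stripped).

Answer: 8

Derivation:
Executing turtle program step by step:
Start: pos=(0,0), heading=0, pen down
LT 45: heading 0 -> 45
RT 175: heading 45 -> 230
FD 6.3: (0,0) -> (-4.05,-4.826) [heading=230, draw]
FD 2.1: (-4.05,-4.826) -> (-5.399,-6.435) [heading=230, draw]
FD 10.7: (-5.399,-6.435) -> (-12.277,-14.631) [heading=230, draw]
FD 4.9: (-12.277,-14.631) -> (-15.427,-18.385) [heading=230, draw]
RT 90: heading 230 -> 140
RT 45: heading 140 -> 95
PD: pen down
BK 2.5: (-15.427,-18.385) -> (-15.209,-20.876) [heading=95, draw]
PD: pen down
PU: pen up
FD 9.3: (-15.209,-20.876) -> (-16.02,-11.611) [heading=95, move]
RT 72: heading 95 -> 23
RT 15: heading 23 -> 8
Final: pos=(-16.02,-11.611), heading=8, 5 segment(s) drawn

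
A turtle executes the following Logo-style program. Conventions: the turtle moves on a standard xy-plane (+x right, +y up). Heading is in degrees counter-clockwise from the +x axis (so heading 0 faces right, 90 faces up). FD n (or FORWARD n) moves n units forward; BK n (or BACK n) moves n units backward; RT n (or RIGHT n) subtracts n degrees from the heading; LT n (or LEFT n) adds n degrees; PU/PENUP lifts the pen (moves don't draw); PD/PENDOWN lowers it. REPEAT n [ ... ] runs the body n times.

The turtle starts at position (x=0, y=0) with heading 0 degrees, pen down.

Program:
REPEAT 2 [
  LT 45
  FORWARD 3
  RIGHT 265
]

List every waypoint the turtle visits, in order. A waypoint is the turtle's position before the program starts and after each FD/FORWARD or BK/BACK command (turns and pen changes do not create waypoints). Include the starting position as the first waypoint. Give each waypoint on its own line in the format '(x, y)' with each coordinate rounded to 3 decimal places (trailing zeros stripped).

Executing turtle program step by step:
Start: pos=(0,0), heading=0, pen down
REPEAT 2 [
  -- iteration 1/2 --
  LT 45: heading 0 -> 45
  FD 3: (0,0) -> (2.121,2.121) [heading=45, draw]
  RT 265: heading 45 -> 140
  -- iteration 2/2 --
  LT 45: heading 140 -> 185
  FD 3: (2.121,2.121) -> (-0.867,1.86) [heading=185, draw]
  RT 265: heading 185 -> 280
]
Final: pos=(-0.867,1.86), heading=280, 2 segment(s) drawn
Waypoints (3 total):
(0, 0)
(2.121, 2.121)
(-0.867, 1.86)

Answer: (0, 0)
(2.121, 2.121)
(-0.867, 1.86)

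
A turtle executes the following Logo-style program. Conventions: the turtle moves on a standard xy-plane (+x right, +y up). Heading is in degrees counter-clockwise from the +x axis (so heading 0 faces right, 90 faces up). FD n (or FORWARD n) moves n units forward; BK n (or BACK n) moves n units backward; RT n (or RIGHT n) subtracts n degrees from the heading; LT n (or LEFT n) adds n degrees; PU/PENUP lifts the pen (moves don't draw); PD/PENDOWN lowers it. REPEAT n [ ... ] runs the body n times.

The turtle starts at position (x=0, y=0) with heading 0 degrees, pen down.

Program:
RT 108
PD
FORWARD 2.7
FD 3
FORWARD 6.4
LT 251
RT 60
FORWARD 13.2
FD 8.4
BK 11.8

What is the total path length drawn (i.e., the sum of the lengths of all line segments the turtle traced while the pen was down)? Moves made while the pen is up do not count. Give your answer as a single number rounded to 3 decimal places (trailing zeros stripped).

Executing turtle program step by step:
Start: pos=(0,0), heading=0, pen down
RT 108: heading 0 -> 252
PD: pen down
FD 2.7: (0,0) -> (-0.834,-2.568) [heading=252, draw]
FD 3: (-0.834,-2.568) -> (-1.761,-5.421) [heading=252, draw]
FD 6.4: (-1.761,-5.421) -> (-3.739,-11.508) [heading=252, draw]
LT 251: heading 252 -> 143
RT 60: heading 143 -> 83
FD 13.2: (-3.739,-11.508) -> (-2.13,1.594) [heading=83, draw]
FD 8.4: (-2.13,1.594) -> (-1.107,9.931) [heading=83, draw]
BK 11.8: (-1.107,9.931) -> (-2.545,-1.781) [heading=83, draw]
Final: pos=(-2.545,-1.781), heading=83, 6 segment(s) drawn

Segment lengths:
  seg 1: (0,0) -> (-0.834,-2.568), length = 2.7
  seg 2: (-0.834,-2.568) -> (-1.761,-5.421), length = 3
  seg 3: (-1.761,-5.421) -> (-3.739,-11.508), length = 6.4
  seg 4: (-3.739,-11.508) -> (-2.13,1.594), length = 13.2
  seg 5: (-2.13,1.594) -> (-1.107,9.931), length = 8.4
  seg 6: (-1.107,9.931) -> (-2.545,-1.781), length = 11.8
Total = 45.5

Answer: 45.5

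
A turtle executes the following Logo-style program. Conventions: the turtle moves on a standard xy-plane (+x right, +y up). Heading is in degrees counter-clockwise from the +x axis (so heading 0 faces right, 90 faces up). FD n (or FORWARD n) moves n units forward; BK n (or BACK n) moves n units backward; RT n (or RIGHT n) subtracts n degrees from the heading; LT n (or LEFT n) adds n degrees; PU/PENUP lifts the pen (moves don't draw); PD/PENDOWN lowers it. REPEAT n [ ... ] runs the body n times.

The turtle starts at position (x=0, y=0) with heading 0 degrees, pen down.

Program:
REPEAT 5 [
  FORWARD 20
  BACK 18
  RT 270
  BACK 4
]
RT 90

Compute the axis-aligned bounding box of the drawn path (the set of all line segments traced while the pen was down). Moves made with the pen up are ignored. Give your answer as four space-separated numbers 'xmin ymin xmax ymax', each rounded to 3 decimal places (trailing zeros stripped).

Answer: -14 -18 20 16

Derivation:
Executing turtle program step by step:
Start: pos=(0,0), heading=0, pen down
REPEAT 5 [
  -- iteration 1/5 --
  FD 20: (0,0) -> (20,0) [heading=0, draw]
  BK 18: (20,0) -> (2,0) [heading=0, draw]
  RT 270: heading 0 -> 90
  BK 4: (2,0) -> (2,-4) [heading=90, draw]
  -- iteration 2/5 --
  FD 20: (2,-4) -> (2,16) [heading=90, draw]
  BK 18: (2,16) -> (2,-2) [heading=90, draw]
  RT 270: heading 90 -> 180
  BK 4: (2,-2) -> (6,-2) [heading=180, draw]
  -- iteration 3/5 --
  FD 20: (6,-2) -> (-14,-2) [heading=180, draw]
  BK 18: (-14,-2) -> (4,-2) [heading=180, draw]
  RT 270: heading 180 -> 270
  BK 4: (4,-2) -> (4,2) [heading=270, draw]
  -- iteration 4/5 --
  FD 20: (4,2) -> (4,-18) [heading=270, draw]
  BK 18: (4,-18) -> (4,0) [heading=270, draw]
  RT 270: heading 270 -> 0
  BK 4: (4,0) -> (0,0) [heading=0, draw]
  -- iteration 5/5 --
  FD 20: (0,0) -> (20,0) [heading=0, draw]
  BK 18: (20,0) -> (2,0) [heading=0, draw]
  RT 270: heading 0 -> 90
  BK 4: (2,0) -> (2,-4) [heading=90, draw]
]
RT 90: heading 90 -> 0
Final: pos=(2,-4), heading=0, 15 segment(s) drawn

Segment endpoints: x in {-14, 0, 0, 2, 2, 2, 2, 2, 4, 4, 4, 4, 6, 20}, y in {-18, -4, -4, -2, -2, -2, -2, 0, 0, 0, 0, 2, 16}
xmin=-14, ymin=-18, xmax=20, ymax=16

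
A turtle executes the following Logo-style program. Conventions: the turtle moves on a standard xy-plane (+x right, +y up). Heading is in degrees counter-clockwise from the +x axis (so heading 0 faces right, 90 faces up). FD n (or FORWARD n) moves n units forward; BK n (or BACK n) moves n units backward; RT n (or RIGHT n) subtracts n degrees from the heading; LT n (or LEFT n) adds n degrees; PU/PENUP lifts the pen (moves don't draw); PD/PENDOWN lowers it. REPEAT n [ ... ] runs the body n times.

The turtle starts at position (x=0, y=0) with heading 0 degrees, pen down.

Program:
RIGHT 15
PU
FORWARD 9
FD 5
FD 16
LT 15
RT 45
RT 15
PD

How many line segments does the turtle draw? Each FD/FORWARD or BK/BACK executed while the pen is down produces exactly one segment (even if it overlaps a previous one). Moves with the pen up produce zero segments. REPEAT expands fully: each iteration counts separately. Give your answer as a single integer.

Answer: 0

Derivation:
Executing turtle program step by step:
Start: pos=(0,0), heading=0, pen down
RT 15: heading 0 -> 345
PU: pen up
FD 9: (0,0) -> (8.693,-2.329) [heading=345, move]
FD 5: (8.693,-2.329) -> (13.523,-3.623) [heading=345, move]
FD 16: (13.523,-3.623) -> (28.978,-7.765) [heading=345, move]
LT 15: heading 345 -> 0
RT 45: heading 0 -> 315
RT 15: heading 315 -> 300
PD: pen down
Final: pos=(28.978,-7.765), heading=300, 0 segment(s) drawn
Segments drawn: 0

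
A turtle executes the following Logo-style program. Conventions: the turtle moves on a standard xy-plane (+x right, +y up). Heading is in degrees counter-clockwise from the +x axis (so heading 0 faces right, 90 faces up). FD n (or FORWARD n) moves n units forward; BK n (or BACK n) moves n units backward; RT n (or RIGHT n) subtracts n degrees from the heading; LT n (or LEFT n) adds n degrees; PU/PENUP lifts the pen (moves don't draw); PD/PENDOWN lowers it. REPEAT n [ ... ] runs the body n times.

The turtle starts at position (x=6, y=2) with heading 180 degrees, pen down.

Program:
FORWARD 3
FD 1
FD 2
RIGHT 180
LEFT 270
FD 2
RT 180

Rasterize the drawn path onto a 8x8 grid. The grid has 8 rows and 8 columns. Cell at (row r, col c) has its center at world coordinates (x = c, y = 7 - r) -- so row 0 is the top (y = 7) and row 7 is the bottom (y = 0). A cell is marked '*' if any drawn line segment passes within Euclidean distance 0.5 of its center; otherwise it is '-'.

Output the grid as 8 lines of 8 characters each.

Segment 0: (6,2) -> (3,2)
Segment 1: (3,2) -> (2,2)
Segment 2: (2,2) -> (0,2)
Segment 3: (0,2) -> (-0,0)

Answer: --------
--------
--------
--------
--------
*******-
*-------
*-------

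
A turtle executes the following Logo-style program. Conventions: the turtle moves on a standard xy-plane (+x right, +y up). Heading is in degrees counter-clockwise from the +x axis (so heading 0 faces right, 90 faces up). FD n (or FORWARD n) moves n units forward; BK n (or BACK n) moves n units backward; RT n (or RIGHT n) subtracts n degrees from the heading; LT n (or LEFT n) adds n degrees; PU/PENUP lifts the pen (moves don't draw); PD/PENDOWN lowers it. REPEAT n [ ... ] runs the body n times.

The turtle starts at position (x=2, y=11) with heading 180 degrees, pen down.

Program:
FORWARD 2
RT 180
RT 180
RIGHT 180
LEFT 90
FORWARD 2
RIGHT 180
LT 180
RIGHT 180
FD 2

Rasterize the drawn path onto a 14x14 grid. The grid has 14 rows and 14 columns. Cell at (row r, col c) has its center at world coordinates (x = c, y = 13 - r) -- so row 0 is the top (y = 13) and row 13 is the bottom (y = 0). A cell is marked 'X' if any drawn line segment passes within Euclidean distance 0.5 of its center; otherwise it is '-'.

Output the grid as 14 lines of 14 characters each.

Segment 0: (2,11) -> (0,11)
Segment 1: (0,11) -> (-0,13)
Segment 2: (-0,13) -> (0,11)

Answer: X-------------
X-------------
XXX-----------
--------------
--------------
--------------
--------------
--------------
--------------
--------------
--------------
--------------
--------------
--------------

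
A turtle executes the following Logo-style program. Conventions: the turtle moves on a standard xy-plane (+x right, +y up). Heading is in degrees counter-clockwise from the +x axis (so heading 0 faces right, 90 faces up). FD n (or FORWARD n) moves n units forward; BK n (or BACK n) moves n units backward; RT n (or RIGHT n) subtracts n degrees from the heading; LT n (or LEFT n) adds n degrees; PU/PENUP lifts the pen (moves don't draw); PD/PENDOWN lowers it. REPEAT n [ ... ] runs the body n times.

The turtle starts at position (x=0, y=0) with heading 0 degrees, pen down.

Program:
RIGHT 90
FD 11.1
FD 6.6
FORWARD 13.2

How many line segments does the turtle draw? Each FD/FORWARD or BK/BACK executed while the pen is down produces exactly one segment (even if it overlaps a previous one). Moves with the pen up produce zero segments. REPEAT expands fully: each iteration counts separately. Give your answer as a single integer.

Answer: 3

Derivation:
Executing turtle program step by step:
Start: pos=(0,0), heading=0, pen down
RT 90: heading 0 -> 270
FD 11.1: (0,0) -> (0,-11.1) [heading=270, draw]
FD 6.6: (0,-11.1) -> (0,-17.7) [heading=270, draw]
FD 13.2: (0,-17.7) -> (0,-30.9) [heading=270, draw]
Final: pos=(0,-30.9), heading=270, 3 segment(s) drawn
Segments drawn: 3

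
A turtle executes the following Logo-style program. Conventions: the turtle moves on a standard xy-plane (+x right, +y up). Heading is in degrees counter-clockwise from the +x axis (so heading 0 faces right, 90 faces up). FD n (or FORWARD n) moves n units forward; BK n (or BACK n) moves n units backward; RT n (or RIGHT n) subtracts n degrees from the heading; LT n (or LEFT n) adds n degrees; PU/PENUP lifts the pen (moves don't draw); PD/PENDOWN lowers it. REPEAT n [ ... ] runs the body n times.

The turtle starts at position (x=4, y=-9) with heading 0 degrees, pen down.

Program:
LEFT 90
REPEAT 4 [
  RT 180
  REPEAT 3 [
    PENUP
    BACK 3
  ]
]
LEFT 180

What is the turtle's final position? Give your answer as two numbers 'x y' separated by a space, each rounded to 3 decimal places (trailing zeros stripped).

Executing turtle program step by step:
Start: pos=(4,-9), heading=0, pen down
LT 90: heading 0 -> 90
REPEAT 4 [
  -- iteration 1/4 --
  RT 180: heading 90 -> 270
  REPEAT 3 [
    -- iteration 1/3 --
    PU: pen up
    BK 3: (4,-9) -> (4,-6) [heading=270, move]
    -- iteration 2/3 --
    PU: pen up
    BK 3: (4,-6) -> (4,-3) [heading=270, move]
    -- iteration 3/3 --
    PU: pen up
    BK 3: (4,-3) -> (4,0) [heading=270, move]
  ]
  -- iteration 2/4 --
  RT 180: heading 270 -> 90
  REPEAT 3 [
    -- iteration 1/3 --
    PU: pen up
    BK 3: (4,0) -> (4,-3) [heading=90, move]
    -- iteration 2/3 --
    PU: pen up
    BK 3: (4,-3) -> (4,-6) [heading=90, move]
    -- iteration 3/3 --
    PU: pen up
    BK 3: (4,-6) -> (4,-9) [heading=90, move]
  ]
  -- iteration 3/4 --
  RT 180: heading 90 -> 270
  REPEAT 3 [
    -- iteration 1/3 --
    PU: pen up
    BK 3: (4,-9) -> (4,-6) [heading=270, move]
    -- iteration 2/3 --
    PU: pen up
    BK 3: (4,-6) -> (4,-3) [heading=270, move]
    -- iteration 3/3 --
    PU: pen up
    BK 3: (4,-3) -> (4,0) [heading=270, move]
  ]
  -- iteration 4/4 --
  RT 180: heading 270 -> 90
  REPEAT 3 [
    -- iteration 1/3 --
    PU: pen up
    BK 3: (4,0) -> (4,-3) [heading=90, move]
    -- iteration 2/3 --
    PU: pen up
    BK 3: (4,-3) -> (4,-6) [heading=90, move]
    -- iteration 3/3 --
    PU: pen up
    BK 3: (4,-6) -> (4,-9) [heading=90, move]
  ]
]
LT 180: heading 90 -> 270
Final: pos=(4,-9), heading=270, 0 segment(s) drawn

Answer: 4 -9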